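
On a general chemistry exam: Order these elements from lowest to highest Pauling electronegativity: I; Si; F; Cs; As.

Cs < Si < As < I < F

F is in period 2, group 17; Si is in period 3, group 14; As is in period 4, group 15; I is in period 5, group 17; Cs is in period 6, group 1.
EN rises left→right (higher Z_eff, smaller atoms) and falls top→bottom (larger, more shielded atoms).
Neither a single period nor a single group — weigh both effects.
Si > Cs: both effects reinforce here, so Si is clearly the higher of the two.
As > Si: the two effects oppose for this pair; the across-period effect wins (2.18 vs 1.90).
I > As: the two effects oppose for this pair; the across-period effect wins (2.66 vs 2.18).
F > I: they share group 17; the group trend gives F the larger value.
Approximate values (Pauling): F 3.98, Si 1.90, As 2.18, I 2.66, Cs 0.79.
So from lowest to highest: Cs < Si < As < I < F.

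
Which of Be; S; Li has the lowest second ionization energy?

Be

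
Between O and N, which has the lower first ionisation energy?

N is in period 2, group 15; O is in period 2, group 16.
First ionization energy rises across a period (greater Z_eff holds electrons more tightly) and falls down a group (valence electrons are farther from the nucleus).
All lie in period 2; the across-period trend (first ionization energy increases left to right) applies, with the exception below.
Note the exception: N has a higher first ionization energy than O, contrary to the simple trend — pairing an electron in O's 2p⁴ costs repulsion energy, so O ionizes more easily than half-filled N (2p³).
Approximate values (kJ/mol): N 1402, O 1314.
So O has the lower first ionisation energy (O < N).

O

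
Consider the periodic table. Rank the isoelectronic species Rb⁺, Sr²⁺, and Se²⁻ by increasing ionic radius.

Sr²⁺, Rb⁺, Se²⁻

All of these have 36 electrons, so size is governed by nuclear charge alone: the more protons, the stronger the pull on the same electron cloud, and the smaller the ion.
Nuclear charges: Sr²⁺ (Z=38), Rb⁺ (Z=37), Se²⁻ (Z=34).
Smallest to largest: Sr²⁺ < Rb⁺ < Se²⁻.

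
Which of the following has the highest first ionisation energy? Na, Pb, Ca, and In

Na is in period 3, group 1; Ca is in period 4, group 2; In is in period 5, group 13; Pb is in period 6, group 14.
Across a period the outer electron is held more tightly (higher IE₁); down a group it sits in a higher shell, more shielded, and comes off more easily.
A diagonal step moves right (one effect) and down (the opposite effect) at once.
In > Na: period and group pull opposite ways; the across-period shift dominates (558 vs 496 kJ/mol).
Ca > In: the two effects oppose for this pair; the down-group effect wins (590 vs 558 kJ/mol).
Pb > Ca: the two effects oppose for this pair; the across-period effect wins (716 vs 590 kJ/mol).
Approximate values (kJ/mol): Na 496, Ca 590, In 558, Pb 716.
The highest first ionisation energy among these belongs to Pb.

Pb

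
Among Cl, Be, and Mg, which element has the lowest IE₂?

Mg

The second ionization energy removes an electron from the +1 ion. For each element: Cl⁺ still has 6 valence electrons; Be⁺ still has 1 valence electron; Mg⁺ still has 1 valence electron.
All are still removing valence electrons, so compare the +1 ions as you would atoms: IE_2 generally rises across a period (higher Z_eff) and falls down a group (larger shell), subject to the usual subshell exceptions.
Valence configurations: Cl⁺ [Ne]3s²3p⁴, Be⁺ [He]2s¹, Mg⁺ [Ne]3s¹.
Tabulated IE_2 (kJ/mol): Cl 2298, Be 1757, Mg 1451.
Hence IE_2: Mg < Be < Cl.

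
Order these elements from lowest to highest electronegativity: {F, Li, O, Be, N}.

Li < Be < N < O < F

Li is in period 2, group 1; Be is in period 2, group 2; N is in period 2, group 15; O is in period 2, group 16; F is in period 2, group 17.
Atoms toward the upper right of the periodic table pull bonding electrons most strongly.
All lie in period 2, so electronegativity increases left to right.
So from lowest to highest: Li < Be < N < O < F.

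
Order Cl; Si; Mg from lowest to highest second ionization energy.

Mg < Si < Cl

The second ionization energy removes an electron from the +1 ion. For each element: Cl⁺ still has 6 valence electrons; Si⁺ still has 3 valence electrons; Mg⁺ still has 1 valence electron.
All are still removing valence electrons, so compare the +1 ions as you would atoms: IE_2 generally rises across a period (higher Z_eff) and falls down a group (larger shell), subject to the usual subshell exceptions.
Valence configurations: Cl⁺ [Ne]3s²3p⁴, Si⁺ [Ne]3s²3p¹, Mg⁺ [Ne]3s¹.
The numbers (kJ/mol): Cl 2298, Si 1577, Mg 1451.
Hence IE_2: Mg < Si < Cl.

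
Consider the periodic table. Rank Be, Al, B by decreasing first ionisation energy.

Be is in period 2, group 2; B is in period 2, group 13; Al is in period 3, group 13.
Removing the outermost electron gets harder across a period and easier down a group.
These span different periods and groups, so the two trends combine.
B > Al: they share group 13; the group trend gives B the larger value.
Be > B: this pair runs against the simple trend — see the exception note.
Note the exception: Be has a higher first ionization energy than B, contrary to the simple trend — removing B's lone 2p electron is easier than breaking Be's filled 2s².
Approximate values (kJ/mol): Be 900, B 801, Al 578.
So from highest to lowest: Be > B > Al.

Be > B > Al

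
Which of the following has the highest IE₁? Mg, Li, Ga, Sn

Mg

Li is in period 2, group 1; Mg is in period 3, group 2; Ga is in period 4, group 13; Sn is in period 5, group 14.
IE₁ increases left→right with effective nuclear charge and decreases top→bottom as the valence shell moves farther out.
These sit on a diagonal, where the across-period and down-group effects partly cancel.
Ga > Li: period and group pull opposite ways; the across-period shift dominates (579 vs 520 kJ/mol).
Sn > Ga: period and group pull opposite ways; the across-period shift dominates (709 vs 579 kJ/mol).
Mg > Sn: the two effects oppose for this pair; the down-group effect wins (738 vs 709 kJ/mol).
Approximate values (kJ/mol): Li 520, Mg 738, Ga 579, Sn 709.
The highest IE₁ among these belongs to Mg.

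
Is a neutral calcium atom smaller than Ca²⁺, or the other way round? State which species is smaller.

Forming Ca²⁺ removes 2 electrons from Ca. Fewer electrons for the same nuclear charge means less shielding and a higher Z_eff on the remaining electrons, and for main-group metals the entire outer shell is lost.
A cation is smaller than its parent atom: Ca²⁺ < Ca.

Ca²⁺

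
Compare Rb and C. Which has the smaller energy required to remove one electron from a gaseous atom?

C is in period 2, group 14; Rb is in period 5, group 1.
IE₁ increases left→right with effective nuclear charge and decreases top→bottom as the valence shell moves farther out.
Here both period and group differ, so the two effects have to be weighed against each other.
C > Rb: both effects reinforce here, so C is clearly the higher of the two.
Approximate values (kJ/mol): C 1086, Rb 403.
So Rb has the smaller energy required to remove one electron from a gaseous atom (Rb < C).

Rb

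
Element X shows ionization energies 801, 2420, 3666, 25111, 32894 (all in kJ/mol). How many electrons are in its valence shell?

3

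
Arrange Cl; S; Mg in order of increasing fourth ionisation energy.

S < Cl < Mg

Consider each +3 ion: Cl³⁺ still has 4 valence electrons; S³⁺ still has 3 valence electrons; Mg³⁺ is already 1 electron into the core.
Core electrons are held far more tightly than valence electrons, so Mg tops the IE_4 order.
Valence configurations: Cl³⁺ [Ne]3s²3p², S³⁺ [Ne]3s²3p¹.
Tabulated IE_4 (kJ/mol): Cl 5159, S 4556, Mg 10543.
So the fourth ionization energies run S < Cl < Mg.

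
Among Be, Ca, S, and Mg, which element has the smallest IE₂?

The second ionization energy removes an electron from the +1 ion. For each element: Be⁺ still has 1 valence electron; Ca⁺ still has 1 valence electron; S⁺ still has 5 valence electrons; Mg⁺ still has 1 valence electron.
All are still removing valence electrons, so compare the +1 ions as you would atoms: IE_2 generally rises across a period (higher Z_eff) and falls down a group (larger shell), subject to the usual subshell exceptions.
Valence configurations: Be⁺ [He]2s¹, Ca⁺ [Ar]4s¹, S⁺ [Ne]3s²3p³, Mg⁺ [Ne]3s¹.
The numbers (kJ/mol): Be 1757, Ca 1145, S 2252, Mg 1451.
Hence IE_2: Ca < Mg < Be < S.

Ca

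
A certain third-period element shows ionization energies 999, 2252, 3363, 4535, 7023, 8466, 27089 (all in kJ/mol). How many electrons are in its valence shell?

Look for the largest jump between consecutive ionization energies: IE7/IE6 ≈ 3.2, far larger than any earlier ratio.
That jump marks the point where a core electron is being removed. So the atom has 6 valence electrons.

6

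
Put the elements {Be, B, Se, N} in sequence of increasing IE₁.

Be is in period 2, group 2; B is in period 2, group 13; N is in period 2, group 15; Se is in period 4, group 16.
Removing the outermost electron gets harder across a period and easier down a group.
Neither a single period nor a single group — weigh both effects.
Be > B: this pair runs against the simple trend — see the exception note.
Se > Be: period and group pull opposite ways; the across-period shift dominates (941 vs 900 kJ/mol).
N > Se: period and group pull opposite ways; the down-group shift dominates (1402 vs 941 kJ/mol).
Note the exception: Be has a higher first ionization energy than B, contrary to the simple trend — removing B's lone 2p electron is easier than breaking Be's filled 2s².
Tabulated first ionization energy (kJ/mol): Be 900, B 801, N 1402, Se 941.
So from lowest to highest: B < Be < Se < N.

B < Be < Se < N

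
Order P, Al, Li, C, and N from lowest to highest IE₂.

Al, P, C, N, Li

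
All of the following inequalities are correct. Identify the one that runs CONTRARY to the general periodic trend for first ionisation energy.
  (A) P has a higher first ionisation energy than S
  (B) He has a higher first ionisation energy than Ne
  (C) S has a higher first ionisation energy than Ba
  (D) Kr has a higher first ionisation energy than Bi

(A)

The general trend: first ionisation energy increases across a period and decreases down a group.
(A) P (period 3, group 15) vs S (period 3, group 16): the stated order contradicts the simple trend.
(B) He (period 1, group 18) vs Ne (period 2, group 18): the stated order agrees with the simple trend.
(C) S (period 3, group 16) vs Ba (period 6, group 2): the stated order agrees with the simple trend.
(D) Kr (period 4, group 18) vs Bi (period 6, group 15): the stated order agrees with the simple trend.
The exception is (A): S (3p⁴) ionizes more easily than half-filled P (3p³) because the paired 3p electron in S is pushed out by e⁻–e⁻ repulsion.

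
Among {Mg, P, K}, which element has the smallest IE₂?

IE_2 is the cost of taking one more electron from the +1 cation: Mg⁺ still has 1 valence electron; P⁺ still has 4 valence electrons; K⁺ is the bare [Ar] core.
Pulling an electron out of a noble-gas core costs far more than removing a remaining valence electron, so K sits at the high end of IE_2.
Valence configurations: Mg⁺ [Ne]3s¹, P⁺ [Ne]3s²3p².
Approximate IE_2 values (kJ/mol): Mg 1451, P 1907, K 3052.
So the second ionization energies run Mg < P < K.

Mg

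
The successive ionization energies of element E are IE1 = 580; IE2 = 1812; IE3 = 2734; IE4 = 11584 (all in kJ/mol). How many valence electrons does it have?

Look for the largest jump between consecutive ionization energies: IE4/IE3 ≈ 4.2, far larger than any earlier ratio.
That jump marks the point where a core electron is being removed. So the atom has 3 valence electrons.

3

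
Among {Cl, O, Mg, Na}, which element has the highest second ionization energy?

Consider each +1 ion: Cl⁺ still has 6 valence electrons; O⁺ still has 5 valence electrons; Mg⁺ still has 1 valence electron; Na⁺ is the bare [Ne] core.
Pulling an electron out of a noble-gas core costs far more than removing a remaining valence electron, so Na sits at the high end of IE_2.
Valence configurations: Cl⁺ [Ne]3s²3p⁴, O⁺ [He]2s²2p³, Mg⁺ [Ne]3s¹.
Approximate IE_2 values (kJ/mol): Cl 2298, O 3388, Mg 1451, Na 4562.
Putting it together, IE_2: Mg < Cl < O < Na.

Na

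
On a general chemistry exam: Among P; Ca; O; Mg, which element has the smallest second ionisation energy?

Ca

After 1 electron has been removed, what remains? P⁺ still has 4 valence electrons; Ca⁺ still has 1 valence electron; O⁺ still has 5 valence electrons; Mg⁺ still has 1 valence electron.
All are still removing valence electrons, so compare the +1 ions as you would atoms: IE_2 generally rises across a period (higher Z_eff) and falls down a group (larger shell), subject to the usual subshell exceptions.
Valence configurations: P⁺ [Ne]3s²3p², Ca⁺ [Ar]4s¹, O⁺ [He]2s²2p³, Mg⁺ [Ne]3s¹.
The numbers (kJ/mol): P 1907, Ca 1145, O 3388, Mg 1451.
Putting it together, IE_2: Ca < Mg < P < O.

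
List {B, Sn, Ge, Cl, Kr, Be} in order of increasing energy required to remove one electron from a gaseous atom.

Sn < Ge < B < Be < Cl < Kr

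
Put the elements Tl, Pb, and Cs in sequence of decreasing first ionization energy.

Pb > Tl > Cs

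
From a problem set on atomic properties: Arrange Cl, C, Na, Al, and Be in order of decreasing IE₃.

Be > Na > C > Cl > Al

IE_3 is the cost of taking one more electron from the +2 cation: Cl²⁺ still has 5 valence electrons; C²⁺ still has 2 valence electrons; Na²⁺ is already 1 electron into the core; Al²⁺ still has 1 valence electron; Be²⁺ is the bare [He] core.
Breaking into a closed-shell core is much more expensive than removing a leftover valence electron — Na and Be have the largest IE_3 here.
Valence configurations: Cl²⁺ [Ne]3s²3p³, C²⁺ [He]2s², Al²⁺ [Ne]3s¹.
Approximate IE_3 values (kJ/mol): Cl 3822, C 4620, Na 6910, Al 2745, Be 14849.
Putting it together, IE_3: Al < Cl < C < Na < Be.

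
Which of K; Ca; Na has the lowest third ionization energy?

K

IE_3 is the cost of taking one more electron from the +2 cation: K²⁺ is already 1 electron into the core; Ca²⁺ is the bare [Ar] core; Na²⁺ is already 1 electron into the core.
All of these are removing an electron from a noble-gas core or deeper; the smaller core (lower principal quantum number) is held far more tightly, and within a period the higher nuclear charge binds the same core more tightly.
Tabulated IE_3 (kJ/mol): K 4420, Ca 4912, Na 6910.
So the third ionization energies run K < Ca < Na.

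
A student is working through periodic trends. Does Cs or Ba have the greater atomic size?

Cs is in period 6, group 1; Ba is in period 6, group 2.
Across a period the added protons contract the valence shell; down a group each new principal shell makes the atom larger.
All lie in period 6, so atomic radius increases right to left.
So Cs has the greater atomic size (Cs > Ba).

Cs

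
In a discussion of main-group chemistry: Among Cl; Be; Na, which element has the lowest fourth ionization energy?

Cl

IE_4 is the cost of taking one more electron from the +3 cation: Cl³⁺ still has 4 valence electrons; Be³⁺ is already 1 electron into the core; Na³⁺ is already 2 electrons into the core.
Core electrons are held far more tightly than valence electrons, so Na and Be top the IE_4 order.
Approximate IE_4 values (kJ/mol): Cl 5159, Be 21007, Na 9543.
Overall IE_4 order: Cl < Na < Be.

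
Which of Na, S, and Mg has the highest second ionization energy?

IE_2 is the cost of taking one more electron from the +1 cation: Na⁺ is the bare [Ne] core; S⁺ still has 5 valence electrons; Mg⁺ still has 1 valence electron.
Pulling an electron out of a noble-gas core costs far more than removing a remaining valence electron, so Na sits at the high end of IE_2.
Valence configurations: S⁺ [Ne]3s²3p³, Mg⁺ [Ne]3s¹.
The numbers (kJ/mol): Na 4562, S 2252, Mg 1451.
So the second ionization energies run Mg < S < Na.

Na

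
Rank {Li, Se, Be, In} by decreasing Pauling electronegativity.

Se > In > Be > Li

Li is in period 2, group 1; Be is in period 2, group 2; Se is in period 4, group 16; In is in period 5, group 13.
Smaller atoms with higher effective nuclear charge are more electronegative.
Neither a single period nor a single group — weigh both effects.
Be > Li: Be lies to the right of Li in period 2, so the across-period effect alone puts Be higher.
In > Be: period and group pull opposite ways; the across-period shift dominates (1.78 vs 1.57).
Se > In: relative to In, both the across-period and down-group shifts push Se's electronegativity up.
For reference (Pauling): Li 0.98, Be 1.57, Se 2.55, In 1.78.
So from highest to lowest: Se > In > Be > Li.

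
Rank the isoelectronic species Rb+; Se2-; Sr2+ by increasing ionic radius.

All of these have 36 electrons, so size is governed by nuclear charge alone: the more protons, the stronger the pull on the same electron cloud, and the smaller the ion.
Nuclear charges: Sr2+ (Z=38), Rb+ (Z=37), Se2- (Z=34).
Smallest to largest: Sr2+ < Rb+ < Se2-.

Sr2+ < Rb+ < Se2-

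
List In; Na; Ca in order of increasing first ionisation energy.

Na < In < Ca

Na is in period 3, group 1; Ca is in period 4, group 2; In is in period 5, group 13.
IE₁ increases left→right with effective nuclear charge and decreases top→bottom as the valence shell moves farther out.
These sit on a diagonal, where the across-period and down-group effects partly cancel.
In > Na: period and group pull opposite ways; the across-period shift dominates (558 vs 496 kJ/mol).
Ca > In: period and group pull opposite ways; the down-group shift dominates (590 vs 558 kJ/mol).
Tabulated first ionization energy (kJ/mol): Na 496, Ca 590, In 558.
So from lowest to highest: Na < In < Ca.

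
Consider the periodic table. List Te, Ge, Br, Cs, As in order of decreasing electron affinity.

Br, Te, Ge, As, Cs

Ge is in period 4, group 14; As is in period 4, group 15; Br is in period 4, group 17; Te is in period 5, group 16; Cs is in period 6, group 1.
Electron affinity generally becomes more exothermic across a period toward the halogens and less exothermic down a group.
These span different periods and groups, so the two trends combine.
As > Cs: both effects reinforce here, so As is clearly the higher of the two.
Ge > As: this pair runs against the simple trend — see the exception note.
Te > Ge: the two effects oppose for this pair; the across-period effect wins (190 vs 119 kJ/mol).
Br > Te: relative to Te, both the across-period and down-group shifts push Br's electron affinity up.
Note the exception: Ge has a higher electron affinity than As, contrary to the simple trend — adding an electron to As's half-filled 4p³ is unfavourable, so Ge (4p²) has the more exothermic EA.
Tabulated electron affinity (kJ/mol): Ge 119, As 78, Br 325, Te 190, Cs 46.
So from highest to lowest: Br > Te > Ge > As > Cs.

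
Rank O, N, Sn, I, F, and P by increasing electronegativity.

Sn, P, I, N, O, F

N is in period 2, group 15; O is in period 2, group 16; F is in period 2, group 17; P is in period 3, group 15; Sn is in period 5, group 14; I is in period 5, group 17.
Electronegativity increases across a period and decreases down a group, tracking effective nuclear charge and atomic size.
Neither a single period nor a single group — weigh both effects.
P > Sn: relative to Sn, both the across-period and down-group shifts push P's electronegativity up.
I > P: period and group pull opposite ways; the across-period shift dominates (2.66 vs 2.19).
N > I: period and group pull opposite ways; the down-group shift dominates (3.04 vs 2.66).
O > N: both are in period 2; the period trend gives O the larger value.
F > O: F lies to the right of O in period 2, so the across-period effect alone puts F higher.
For reference (Pauling): N 3.04, O 3.44, F 3.98, P 2.19, Sn 1.96, I 2.66.
So from lowest to highest: Sn < P < I < N < O < F.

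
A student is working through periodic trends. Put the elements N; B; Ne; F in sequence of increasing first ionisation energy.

B is in period 2, group 13; N is in period 2, group 15; F is in period 2, group 17; Ne is in period 2, group 18.
First ionization energy rises across a period (greater Z_eff holds electrons more tightly) and falls down a group (valence electrons are farther from the nucleus).
All lie in period 2, so first ionization energy increases left to right.
So from lowest to highest: B < N < F < Ne.

B < N < F < Ne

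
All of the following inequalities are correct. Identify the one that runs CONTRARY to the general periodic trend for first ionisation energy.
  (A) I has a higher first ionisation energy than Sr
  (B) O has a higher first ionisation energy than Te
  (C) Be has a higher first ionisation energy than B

(C)

The general trend: first ionisation energy increases across a period and decreases down a group.
(A) I (period 5, group 17) vs Sr (period 5, group 2): the stated order agrees with the simple trend.
(B) O (period 2, group 16) vs Te (period 5, group 16): the stated order agrees with the simple trend.
(C) Be (period 2, group 2) vs B (period 2, group 13): the stated order contradicts the simple trend.
The exception is (C): removing B's lone 2p electron is easier than breaking Be's filled 2s².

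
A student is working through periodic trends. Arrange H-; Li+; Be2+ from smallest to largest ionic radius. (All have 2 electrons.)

Be2+, Li+, H-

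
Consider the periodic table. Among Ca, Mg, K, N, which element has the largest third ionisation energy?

After 2 electrons have been removed, what remains? Ca²⁺ is the bare [Ar] core; Mg²⁺ is the bare [Ne] core; K²⁺ is already 1 electron into the core; N²⁺ still has 3 valence electrons.
Usually core removal costs more than valence removal, but here the competition is close: a tightly held n=2 valence electron can cost more to remove than an n=3 core electron, so the actual values have to decide it.
The numbers (kJ/mol): Ca 4912, Mg 7733, K 4420, N 4578.
Overall IE_3 order: K < N < Ca < Mg.

Mg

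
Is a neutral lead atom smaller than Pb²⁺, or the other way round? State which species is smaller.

Forming Pb²⁺ removes 2 electrons from Pb. Fewer electrons for the same nuclear charge means less shielding and a higher Z_eff on the remaining electrons.
A cation is smaller than its parent atom: Pb²⁺ < Pb.

Pb²⁺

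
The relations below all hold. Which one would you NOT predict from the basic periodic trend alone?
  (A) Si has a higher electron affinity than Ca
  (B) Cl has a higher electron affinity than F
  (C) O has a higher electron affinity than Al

The general trend: electron affinity increases across a period and decreases down a group.
(A) Si (period 3, group 14) vs Ca (period 4, group 2): the stated order agrees with the simple trend.
(B) Cl (period 3, group 17) vs F (period 2, group 17): the stated order contradicts the simple trend.
(C) O (period 2, group 16) vs Al (period 3, group 13): the stated order agrees with the simple trend.
The exception is (B): F's small 2p subshell makes the incoming electron feel strong e⁻–e⁻ repulsion, so Cl actually releases more energy on gaining an electron.

(B)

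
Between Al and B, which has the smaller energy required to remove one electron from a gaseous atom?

Al

B is in period 2, group 13; Al is in period 3, group 13.
Removing the outermost electron gets harder across a period and easier down a group.
All are in group 13, so first ionization energy increases up the group.
So Al has the smaller energy required to remove one electron from a gaseous atom (Al < B).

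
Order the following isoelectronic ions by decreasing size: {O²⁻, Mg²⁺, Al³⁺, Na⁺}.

O²⁻ > Na⁺ > Mg²⁺ > Al³⁺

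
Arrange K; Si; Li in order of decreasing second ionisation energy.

Consider each +1 ion: K⁺ is the bare [Ar] core; Si⁺ still has 3 valence electrons; Li⁺ is the bare [He] core.
Pulling an electron out of a noble-gas core costs far more than removing a remaining valence electron, so K and Li sit at the high end of IE_2.
Tabulated IE_2 (kJ/mol): K 3052, Si 1577, Li 7298.
Overall IE_2 order: Si < K < Li.

Li, K, Si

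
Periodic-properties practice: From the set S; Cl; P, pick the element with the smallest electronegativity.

P is in period 3, group 15; S is in period 3, group 16; Cl is in period 3, group 17.
Smaller atoms with higher effective nuclear charge are more electronegative.
All lie in period 3, so electronegativity increases left to right.
The smallest electronegativity among these belongs to P.

P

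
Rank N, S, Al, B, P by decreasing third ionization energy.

N, B, S, P, Al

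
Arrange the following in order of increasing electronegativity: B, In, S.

In < B < S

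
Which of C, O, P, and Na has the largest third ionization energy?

Consider each +2 ion: C²⁺ still has 2 valence electrons; O²⁺ still has 4 valence electrons; P²⁺ still has 3 valence electrons; Na²⁺ is already 1 electron into the core.
Breaking into a closed-shell core is much more expensive than removing a leftover valence electron — Na has the largest IE_3 here.
Valence configurations: C²⁺ [He]2s², O²⁺ [He]2s²2p², P²⁺ [Ne]3s²3p¹.
The numbers (kJ/mol): C 4620, O 5300, P 2914, Na 6910.
Putting it together, IE_3: P < C < O < Na.

Na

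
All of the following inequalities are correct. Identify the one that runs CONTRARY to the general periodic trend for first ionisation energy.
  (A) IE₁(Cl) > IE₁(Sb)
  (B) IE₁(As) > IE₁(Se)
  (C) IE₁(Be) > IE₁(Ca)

(B)

The general trend: first ionisation energy increases across a period and decreases down a group.
(A) Cl (period 3, group 17) vs Sb (period 5, group 15): the stated order agrees with the simple trend.
(B) As (period 4, group 15) vs Se (period 4, group 16): the stated order contradicts the simple trend.
(C) Be (period 2, group 2) vs Ca (period 4, group 2): the stated order agrees with the simple trend.
The exception is (B): Se (4p⁴) ionizes more easily than half-filled As (4p³).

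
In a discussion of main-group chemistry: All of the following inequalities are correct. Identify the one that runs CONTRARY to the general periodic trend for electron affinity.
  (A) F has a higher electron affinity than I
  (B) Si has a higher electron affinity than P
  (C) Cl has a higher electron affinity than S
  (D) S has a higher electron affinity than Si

The general trend: electron affinity increases across a period and decreases down a group.
(A) F (period 2, group 17) vs I (period 5, group 17): the stated order agrees with the simple trend.
(B) Si (period 3, group 14) vs P (period 3, group 15): the stated order contradicts the simple trend.
(C) Cl (period 3, group 17) vs S (period 3, group 16): the stated order agrees with the simple trend.
(D) S (period 3, group 16) vs Si (period 3, group 14): the stated order agrees with the simple trend.
The exception is (B): adding an electron to P's half-filled 3p³ is unfavourable, so Si (3p²) has the more exothermic EA.

(B)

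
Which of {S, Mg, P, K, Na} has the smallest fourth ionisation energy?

After 3 electrons have been removed, what remains? S³⁺ still has 3 valence electrons; Mg³⁺ is already 1 electron into the core; P³⁺ still has 2 valence electrons; K³⁺ is already 2 electrons into the core; Na³⁺ is already 2 electrons into the core.
Core electrons are held far more tightly than valence electrons, so K, Na and Mg top the IE_4 order.
Valence configurations: S³⁺ [Ne]3s²3p¹, P³⁺ [Ne]3s².
S³⁺ loses a lone 3p electron whereas P³⁺ must break into a filled 3s² pair, so IE_4(P) > IE_4(S) even though S has the higher nuclear charge.
Approximate IE_4 values (kJ/mol): S 4556, Mg 10543, P 4964, K 5877, Na 9543.
Hence IE_4: S < P < K < Na < Mg.

S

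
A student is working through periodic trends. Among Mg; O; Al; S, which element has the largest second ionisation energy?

O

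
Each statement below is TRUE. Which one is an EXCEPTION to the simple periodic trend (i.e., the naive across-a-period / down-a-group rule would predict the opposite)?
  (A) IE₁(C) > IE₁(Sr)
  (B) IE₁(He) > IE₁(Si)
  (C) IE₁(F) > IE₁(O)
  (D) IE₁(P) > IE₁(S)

The general trend: first ionization energy increases across a period and decreases down a group.
(A) C (period 2, group 14) vs Sr (period 5, group 2): the stated order agrees with the simple trend.
(B) He (period 1, group 18) vs Si (period 3, group 14): the stated order agrees with the simple trend.
(C) F (period 2, group 17) vs O (period 2, group 16): the stated order agrees with the simple trend.
(D) P (period 3, group 15) vs S (period 3, group 16): the stated order contradicts the simple trend.
The exception is (D): S (3p⁴) ionizes more easily than half-filled P (3p³) because the paired 3p electron in S is pushed out by e⁻–e⁻ repulsion.

(D)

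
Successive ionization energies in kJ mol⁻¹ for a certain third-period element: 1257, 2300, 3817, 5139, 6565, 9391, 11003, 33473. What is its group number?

Group 17

Look for the largest jump between consecutive ionization energies: IE8/IE7 ≈ 3.0, far larger than any earlier ratio.
That jump marks the point where a core electron is being removed. So the atom has 7 valence electrons.
A main-group element with 7 valence electrons is in group 17.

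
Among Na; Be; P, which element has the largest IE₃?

After 2 electrons have been removed, what remains? Na²⁺ is already 1 electron into the core; Be²⁺ is the bare [He] core; P²⁺ still has 3 valence electrons.
Pulling an electron out of a noble-gas core costs far more than removing a remaining valence electron, so Na and Be sit at the high end of IE_3.
Approximate IE_3 values (kJ/mol): Na 6910, Be 14849, P 2914.
Overall IE_3 order: P < Na < Be.

Be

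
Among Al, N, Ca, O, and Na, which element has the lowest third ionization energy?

Al

Consider each +2 ion: Al²⁺ still has 1 valence electron; N²⁺ still has 3 valence electrons; Ca²⁺ is the bare [Ar] core; O²⁺ still has 4 valence electrons; Na²⁺ is already 1 electron into the core.
Usually core removal costs more than valence removal, but here the competition is close: a tightly held n=2 valence electron can cost more to remove than an n=3 core electron, so the actual values have to decide it.
Valence configurations: Al²⁺ [Ne]3s¹, N²⁺ [He]2s²2p¹, O²⁺ [He]2s²2p².
Tabulated IE_3 (kJ/mol): Al 2745, N 4578, Ca 4912, O 5300, Na 6910.
So the third ionization energies run Al < N < Ca < O < Na.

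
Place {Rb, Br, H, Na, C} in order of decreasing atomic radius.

H is in period 1, group 1; C is in period 2, group 14; Na is in period 3, group 1; Br is in period 4, group 17; Rb is in period 5, group 1.
Across a period the added protons contract the valence shell; down a group each new principal shell makes the atom larger.
These span different periods and groups, so the two trends combine.
C > H: the two effects oppose for this pair; the down-group effect wins (75 vs 32 pm).
Br > C: period and group pull opposite ways; the down-group shift dominates (114 vs 75 pm).
Na > Br: period and group pull opposite ways; the across-period shift dominates (155 vs 114 pm).
Rb > Na: they share group 1; the group trend gives Rb the larger value.
Tabulated atomic radius (pm): H 32, C 75, Na 155, Br 114, Rb 210.
So from largest to smallest: Rb > Na > Br > C > H.

Rb > Na > Br > C > H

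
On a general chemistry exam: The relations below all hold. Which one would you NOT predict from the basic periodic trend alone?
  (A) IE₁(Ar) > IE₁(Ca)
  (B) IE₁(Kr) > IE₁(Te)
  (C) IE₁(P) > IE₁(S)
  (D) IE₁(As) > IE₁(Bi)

(C)

The general trend: first ionisation energy increases across a period and decreases down a group.
(A) Ar (period 3, group 18) vs Ca (period 4, group 2): the stated order agrees with the simple trend.
(B) Kr (period 4, group 18) vs Te (period 5, group 16): the stated order agrees with the simple trend.
(C) P (period 3, group 15) vs S (period 3, group 16): the stated order contradicts the simple trend.
(D) As (period 4, group 15) vs Bi (period 6, group 15): the stated order agrees with the simple trend.
The exception is (C): S (3p⁴) ionizes more easily than half-filled P (3p³) because the paired 3p electron in S is pushed out by e⁻–e⁻ repulsion.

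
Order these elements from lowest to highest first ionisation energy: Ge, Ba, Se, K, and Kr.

K, Ba, Ge, Se, Kr

K is in period 4, group 1; Ge is in period 4, group 14; Se is in period 4, group 16; Kr is in period 4, group 18; Ba is in period 6, group 2.
Across a period the outer electron is held more tightly (higher IE₁); down a group it sits in a higher shell, more shielded, and comes off more easily.
Neither a single period nor a single group — weigh both effects.
Ba > K: the two effects oppose for this pair; the across-period effect wins (503 vs 419 kJ/mol).
Ge > Ba: relative to Ba, both the across-period and down-group shifts push Ge's first ionization energy up.
Se > Ge: Se lies to the right of Ge in period 4, so the across-period effect alone puts Se higher.
Kr > Se: Kr lies to the right of Se in period 4, so the across-period effect alone puts Kr higher.
Tabulated first ionization energy (kJ/mol): K 419, Ge 762, Se 941, Kr 1351, Ba 503.
So from lowest to highest: K < Ba < Ge < Se < Kr.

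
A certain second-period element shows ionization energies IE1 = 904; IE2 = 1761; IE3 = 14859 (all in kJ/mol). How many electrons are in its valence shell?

Look for the largest jump between consecutive ionization energies: IE3/IE2 ≈ 8.4, far larger than any earlier ratio.
That jump marks the point where a core electron is being removed. So the atom has 2 valence electrons.

2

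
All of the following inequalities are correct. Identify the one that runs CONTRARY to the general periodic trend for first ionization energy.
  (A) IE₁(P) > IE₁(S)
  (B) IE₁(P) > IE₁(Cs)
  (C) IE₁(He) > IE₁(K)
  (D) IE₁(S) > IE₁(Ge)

(A)

The general trend: first ionization energy increases across a period and decreases down a group.
(A) P (period 3, group 15) vs S (period 3, group 16): the stated order contradicts the simple trend.
(B) P (period 3, group 15) vs Cs (period 6, group 1): the stated order agrees with the simple trend.
(C) He (period 1, group 18) vs K (period 4, group 1): the stated order agrees with the simple trend.
(D) S (period 3, group 16) vs Ge (period 4, group 14): the stated order agrees with the simple trend.
The exception is (A): S (3p⁴) ionizes more easily than half-filled P (3p³) because the paired 3p electron in S is pushed out by e⁻–e⁻ repulsion.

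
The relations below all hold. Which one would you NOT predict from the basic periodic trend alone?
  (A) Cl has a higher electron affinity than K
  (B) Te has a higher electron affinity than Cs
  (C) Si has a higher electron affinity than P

(C)

The general trend: electron affinity increases across a period and decreases down a group.
(A) Cl (period 3, group 17) vs K (period 4, group 1): the stated order agrees with the simple trend.
(B) Te (period 5, group 16) vs Cs (period 6, group 1): the stated order agrees with the simple trend.
(C) Si (period 3, group 14) vs P (period 3, group 15): the stated order contradicts the simple trend.
The exception is (C): adding an electron to P's half-filled 3p³ is unfavourable, so Si (3p²) has the more exothermic EA.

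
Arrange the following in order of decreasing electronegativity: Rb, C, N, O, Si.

C is in period 2, group 14; N is in period 2, group 15; O is in period 2, group 16; Si is in period 3, group 14; Rb is in period 5, group 1.
EN rises left→right (higher Z_eff, smaller atoms) and falls top→bottom (larger, more shielded atoms).
Here both period and group differ, so the two effects have to be weighed against each other.
Si > Rb: both effects reinforce here, so Si is clearly the higher of the two.
C > Si: C sits above Si in group 14, so the down-group effect alone puts C higher.
N > C: both are in period 2; the period trend gives N the larger value.
O > N: both are in period 2; the period trend gives O the larger value.
For reference (Pauling): C 2.55, N 3.04, O 3.44, Si 1.90, Rb 0.82.
So from highest to lowest: O > N > C > Si > Rb.

O, N, C, Si, Rb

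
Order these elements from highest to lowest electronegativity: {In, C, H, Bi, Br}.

Br, C, H, Bi, In

H is in period 1, group 1; C is in period 2, group 14; Br is in period 4, group 17; In is in period 5, group 13; Bi is in period 6, group 15.
Atoms toward the upper right of the periodic table pull bonding electrons most strongly.
Neither a single period nor a single group — weigh both effects.
Bi > In: the two effects oppose for this pair; the across-period effect wins (2.02 vs 1.78).
H > Bi: the two effects oppose for this pair; the down-group effect wins (2.20 vs 2.02).
C > H: period and group pull opposite ways; the across-period shift dominates (2.55 vs 2.20).
Br > C: period and group pull opposite ways; the across-period shift dominates (2.96 vs 2.55).
For reference (Pauling): H 2.20, C 2.55, Br 2.96, In 1.78, Bi 2.02.
So from highest to lowest: Br > C > H > Bi > In.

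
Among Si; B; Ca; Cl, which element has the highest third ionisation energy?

Consider each +2 ion: Si²⁺ still has 2 valence electrons; B²⁺ still has 1 valence electron; Ca²⁺ is the bare [Ar] core; Cl²⁺ still has 5 valence electrons.
Core electrons are held far more tightly than valence electrons, so Ca tops the IE_3 order.
Valence configurations: Si²⁺ [Ne]3s², B²⁺ [He]2s¹, Cl²⁺ [Ne]3s²3p³.
Tabulated IE_3 (kJ/mol): Si 3232, B 3660, Ca 4912, Cl 3822.
So the third ionization energies run Si < B < Cl < Ca.

Ca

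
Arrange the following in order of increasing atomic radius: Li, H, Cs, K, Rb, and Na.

H < Li < Na < K < Rb < Cs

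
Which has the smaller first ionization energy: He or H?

Across a period the outer electron is held more tightly (higher IE₁); down a group it sits in a higher shell, more shielded, and comes off more easily.
All lie in period 1, so first ionization energy increases left to right.
So H has the smaller first ionization energy (H < He).

H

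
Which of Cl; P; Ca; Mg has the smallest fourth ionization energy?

P

The fourth ionization energy removes an electron from the +3 ion. For each element: Cl³⁺ still has 4 valence electrons; P³⁺ still has 2 valence electrons; Ca³⁺ is already 1 electron into the core; Mg³⁺ is already 1 electron into the core.
Pulling an electron out of a noble-gas core costs far more than removing a remaining valence electron, so Ca and Mg sit at the high end of IE_4.
Valence configurations: Cl³⁺ [Ne]3s²3p², P³⁺ [Ne]3s².
The numbers (kJ/mol): Cl 5159, P 4964, Ca 6491, Mg 10543.
Putting it together, IE_4: P < Cl < Ca < Mg.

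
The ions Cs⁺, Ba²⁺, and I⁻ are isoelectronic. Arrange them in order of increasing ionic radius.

Ba²⁺, Cs⁺, I⁻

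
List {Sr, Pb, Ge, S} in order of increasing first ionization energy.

Sr < Pb < Ge < S

S is in period 3, group 16; Ge is in period 4, group 14; Sr is in period 5, group 2; Pb is in period 6, group 14.
Across a period the outer electron is held more tightly (higher IE₁); down a group it sits in a higher shell, more shielded, and comes off more easily.
Here both period and group differ, so the two effects have to be weighed against each other.
Pb > Sr: period and group pull opposite ways; the across-period shift dominates (716 vs 550 kJ/mol).
Ge > Pb: they share group 14; the group trend gives Ge the larger value.
S > Ge: relative to Ge, both the across-period and down-group shifts push S's first ionization energy up.
Approximate values (kJ/mol): S 1000, Ge 762, Sr 550, Pb 716.
So from lowest to highest: Sr < Pb < Ge < S.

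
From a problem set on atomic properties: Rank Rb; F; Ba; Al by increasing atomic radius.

F < Al < Ba < Rb

F is in period 2, group 17; Al is in period 3, group 13; Rb is in period 5, group 1; Ba is in period 6, group 2.
Across a period the added protons contract the valence shell; down a group each new principal shell makes the atom larger.
Neither a single period nor a single group — weigh both effects.
Al > F: relative to F, both the across-period and down-group shifts push Al's atomic radius up.
Ba > Al: relative to Al, both the across-period and down-group shifts push Ba's atomic radius up.
Rb > Ba: the two effects oppose for this pair; the across-period effect wins (210 vs 196 pm).
Approximate values (pm): F 64, Al 126, Rb 210, Ba 196.
So from smallest to largest: F < Al < Ba < Rb.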